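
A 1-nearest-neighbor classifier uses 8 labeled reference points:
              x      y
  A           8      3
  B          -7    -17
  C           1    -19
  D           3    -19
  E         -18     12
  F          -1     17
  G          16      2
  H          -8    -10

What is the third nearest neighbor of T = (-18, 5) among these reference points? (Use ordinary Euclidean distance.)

Squared Euclidean distances:
|TA|² = (-18−8)² + (5−3)² = 676 + 4 = 680
|TB|² = (-18−(-7))² + (5−(-17))² = 121 + 484 = 605
|TC|² = (-18−1)² + (5−(-19))² = 361 + 576 = 937
|TD|² = (-18−3)² + (5−(-19))² = 441 + 576 = 1017
|TE|² = (-18−(-18))² + (5−12)² = 0 + 49 = 49
|TF|² = (-18−(-1))² + (5−17)² = 289 + 144 = 433
|TG|² = (-18−16)² + (5−2)² = 1156 + 9 = 1165
|TH|² = (-18−(-8))² + (5−(-10))² = 100 + 225 = 325
Sorted ascending: E, H, F, B, … — the third-nearest is F.

F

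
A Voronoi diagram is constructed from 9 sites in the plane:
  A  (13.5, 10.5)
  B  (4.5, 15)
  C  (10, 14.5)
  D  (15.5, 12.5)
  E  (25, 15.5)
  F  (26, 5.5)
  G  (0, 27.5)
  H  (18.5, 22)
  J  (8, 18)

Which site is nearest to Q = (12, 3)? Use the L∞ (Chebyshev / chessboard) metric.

d(Q,A) = max(1.5, 7.5) = 7.5
d(Q,B) = max(7.5, 12) = 12
d(Q,C) = max(2, 11.5) = 11.5
d(Q,D) = max(3.5, 9.5) = 9.5
d(Q,E) = max(13, 12.5) = 13
d(Q,F) = max(14, 2.5) = 14
d(Q,G) = max(12, 24.5) = 24.5
d(Q,H) = max(6.5, 19) = 19
d(Q,J) = max(4, 15) = 15
A is nearest.

A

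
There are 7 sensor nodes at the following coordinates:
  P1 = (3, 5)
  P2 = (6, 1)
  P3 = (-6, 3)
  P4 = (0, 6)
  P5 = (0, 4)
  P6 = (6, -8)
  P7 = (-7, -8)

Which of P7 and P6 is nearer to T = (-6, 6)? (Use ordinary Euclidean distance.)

Compare squared distances:
|TP7|² = (-6−(-7))² + (6−(-8))² = 1 + 196 = 197
|TP6|² = (-6−6)² + (6−(-8))² = 144 + 196 = 340
197 < 340, so P7 is closer.

P7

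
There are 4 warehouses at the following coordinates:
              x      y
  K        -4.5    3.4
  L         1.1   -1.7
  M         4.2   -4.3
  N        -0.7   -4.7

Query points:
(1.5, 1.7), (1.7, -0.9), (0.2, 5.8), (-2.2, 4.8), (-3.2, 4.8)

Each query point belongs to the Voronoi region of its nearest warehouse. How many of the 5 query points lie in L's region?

2

(1.5, 1.7) — d² to each: K:38.89, L:11.72, M:43.29, N:45.8 → nearest is L
(1.7, -0.9) — d² to each: K:56.93, L:1, M:17.81, N:20.2 → nearest is L
(0.2, 5.8) — d² to each: K:27.85, L:57.06, M:118.01, N:111.06 → nearest is K
(-2.2, 4.8) — d² to each: K:7.25, L:53.14, M:123.77, N:92.5 → nearest is K
(-3.2, 4.8) — d² to each: K:3.65, L:60.74, M:137.57, N:96.5 → nearest is K
2 of the 5 points have L as nearest.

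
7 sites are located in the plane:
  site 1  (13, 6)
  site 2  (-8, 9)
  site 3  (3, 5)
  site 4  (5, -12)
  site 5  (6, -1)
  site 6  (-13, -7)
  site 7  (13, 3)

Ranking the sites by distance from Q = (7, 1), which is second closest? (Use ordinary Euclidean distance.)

site 3

Since √ is increasing, it suffices to compare squared distances:
d²(Q, site 1) = (7−13)² + (1−6)² = 36 + 25 = 61
d²(Q, site 2) = (7−(-8))² + (1−9)² = 225 + 64 = 289
d²(Q, site 3) = (7−3)² + (1−5)² = 16 + 16 = 32
d²(Q, site 4) = (7−5)² + (1−(-12))² = 4 + 169 = 173
d²(Q, site 5) = (7−6)² + (1−(-1))² = 1 + 4 = 5
d²(Q, site 6) = (7−(-13))² + (1−(-7))² = 400 + 64 = 464
d²(Q, site 7) = (7−13)² + (1−3)² = 36 + 4 = 40
Sorted ascending: site 5, site 3, site 7, … — the second-nearest is site 3.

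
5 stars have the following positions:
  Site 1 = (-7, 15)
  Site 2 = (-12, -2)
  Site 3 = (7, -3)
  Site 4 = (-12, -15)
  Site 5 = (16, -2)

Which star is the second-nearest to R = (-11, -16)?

Squared Euclidean distances:
d²(R, Site 1) = (-11−(-7))² + (-16−15)² = 16 + 961 = 977
d²(R, Site 2) = (-11−(-12))² + (-16−(-2))² = 1 + 196 = 197
d²(R, Site 3) = (-11−7)² + (-16−(-3))² = 324 + 169 = 493
d²(R, Site 4) = (-11−(-12))² + (-16−(-15))² = 1 + 1 = 2
d²(R, Site 5) = (-11−16)² + (-16−(-2))² = 729 + 196 = 925
Sorted ascending: Site 4, Site 2, Site 3, … — the second-nearest is Site 2.

Site 2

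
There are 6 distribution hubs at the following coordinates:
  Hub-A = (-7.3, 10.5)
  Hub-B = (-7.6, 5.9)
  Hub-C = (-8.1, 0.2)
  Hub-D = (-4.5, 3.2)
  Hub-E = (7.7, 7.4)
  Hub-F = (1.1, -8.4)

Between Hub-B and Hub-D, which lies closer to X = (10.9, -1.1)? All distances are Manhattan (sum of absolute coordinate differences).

Hub-D

d(X, Hub-B) = |10.9−(-7.6)| + |-1.1−5.9| = 18.5 + 7 = 25.5
d(X, Hub-D) = |10.9−(-4.5)| + |-1.1−3.2| = 15.4 + 4.3 = 19.7
25.5 > 19.7, so Hub-D is closer.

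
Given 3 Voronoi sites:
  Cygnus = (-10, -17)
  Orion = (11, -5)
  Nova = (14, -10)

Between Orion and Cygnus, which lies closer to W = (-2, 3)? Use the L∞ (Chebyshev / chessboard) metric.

d(W, Orion) = max(13, 8) = 13
d(W, Cygnus) = max(8, 20) = 20
13 < 20, so Orion is closer.

Orion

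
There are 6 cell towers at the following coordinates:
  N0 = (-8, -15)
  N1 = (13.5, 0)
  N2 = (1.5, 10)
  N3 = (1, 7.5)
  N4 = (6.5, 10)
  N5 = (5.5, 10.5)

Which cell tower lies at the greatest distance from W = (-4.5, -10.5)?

Compare squared distances (the ordering matches that of the actual distances):
|WN0|² = (-4.5−(-8))² + (-10.5−(-15))² = 12.25 + 20.25 = 32.5
|WN1|² = (-4.5−13.5)² + (-10.5−0)² = 324 + 110.25 = 434.25
|WN2|² = (-4.5−1.5)² + (-10.5−10)² = 36 + 420.25 = 456.25
|WN3|² = (-4.5−1)² + (-10.5−7.5)² = 30.25 + 324 = 354.25
|WN4|² = (-4.5−6.5)² + (-10.5−10)² = 121 + 420.25 = 541.25
|WN5|² = (-4.5−5.5)² + (-10.5−10.5)² = 100 + 441 = 541
The largest is to N4.

N4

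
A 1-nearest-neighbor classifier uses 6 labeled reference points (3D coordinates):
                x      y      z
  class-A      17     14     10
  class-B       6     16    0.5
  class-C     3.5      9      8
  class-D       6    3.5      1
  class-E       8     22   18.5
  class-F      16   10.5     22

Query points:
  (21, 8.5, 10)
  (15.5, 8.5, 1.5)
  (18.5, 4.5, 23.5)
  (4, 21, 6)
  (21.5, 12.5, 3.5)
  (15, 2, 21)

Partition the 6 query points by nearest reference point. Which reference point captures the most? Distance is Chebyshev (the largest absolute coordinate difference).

class-A

(21, 8.5, 10) — d to each: class-A:5.5, class-B:15, class-C:17.5, class-D:15, class-E:13.5, class-F:12 → nearest is class-A
(15.5, 8.5, 1.5) — d to each: class-A:8.5, class-B:9.5, class-C:12, class-D:9.5, class-E:17, class-F:20.5 → nearest is class-A
(18.5, 4.5, 23.5) — d to each: class-A:13.5, class-B:23, class-C:15.5, class-D:22.5, class-E:17.5, class-F:6 → nearest is class-F
(4, 21, 6) — d to each: class-A:13, class-B:5.5, class-C:12, class-D:17.5, class-E:12.5, class-F:16 → nearest is class-B
(21.5, 12.5, 3.5) — d to each: class-A:6.5, class-B:15.5, class-C:18, class-D:15.5, class-E:15, class-F:18.5 → nearest is class-A
(15, 2, 21) — d to each: class-A:12, class-B:20.5, class-C:13, class-D:20, class-E:20, class-F:8.5 → nearest is class-F
Tally — class-A:3, class-B:1, class-F:2. class-A captures the most (3).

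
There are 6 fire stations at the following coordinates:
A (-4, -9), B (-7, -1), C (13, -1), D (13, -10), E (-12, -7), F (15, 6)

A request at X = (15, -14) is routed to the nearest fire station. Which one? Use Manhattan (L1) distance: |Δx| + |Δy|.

d(X,A) = |15−(-4)| + |-14−(-9)| = 19 + 5 = 24
d(X,B) = |15−(-7)| + |-14−(-1)| = 22 + 13 = 35
d(X,C) = |15−13| + |-14−(-1)| = 2 + 13 = 15
d(X,D) = |15−13| + |-14−(-10)| = 2 + 4 = 6
d(X,E) = |15−(-12)| + |-14−(-7)| = 27 + 7 = 34
d(X,F) = |15−15| + |-14−6| = 0 + 20 = 20
D is nearest.

D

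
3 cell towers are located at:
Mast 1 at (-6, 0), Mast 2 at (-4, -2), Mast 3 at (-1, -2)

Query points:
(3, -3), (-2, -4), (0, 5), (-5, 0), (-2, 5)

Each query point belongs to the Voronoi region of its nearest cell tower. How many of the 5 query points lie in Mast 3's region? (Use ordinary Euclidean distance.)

3

(3, -3) — d² to each: Mast 1:90, Mast 2:50, Mast 3:17 → nearest is Mast 3
(-2, -4) — d² to each: Mast 1:32, Mast 2:8, Mast 3:5 → nearest is Mast 3
(0, 5) — d² to each: Mast 1:61, Mast 2:65, Mast 3:50 → nearest is Mast 3
(-5, 0) — d² to each: Mast 1:1, Mast 2:5, Mast 3:20 → nearest is Mast 1
(-2, 5) — d² to each: Mast 1:41, Mast 2:53, Mast 3:50 → nearest is Mast 1
3 of the 5 points have Mast 3 as nearest.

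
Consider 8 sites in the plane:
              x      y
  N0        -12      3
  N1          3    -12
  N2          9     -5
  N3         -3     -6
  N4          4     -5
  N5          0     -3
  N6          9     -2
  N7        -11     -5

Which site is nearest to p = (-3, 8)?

Compare squared distances (the ordering matches that of the actual distances):
|pN0|² = (-3−(-12))² + (8−3)² = 81 + 25 = 106
|pN1|² = (-3−3)² + (8−(-12))² = 36 + 400 = 436
|pN2|² = (-3−9)² + (8−(-5))² = 144 + 169 = 313
|pN3|² = (-3−(-3))² + (8−(-6))² = 0 + 196 = 196
|pN4|² = (-3−4)² + (8−(-5))² = 49 + 169 = 218
|pN5|² = (-3−0)² + (8−(-3))² = 9 + 121 = 130
|pN6|² = (-3−9)² + (8−(-2))² = 144 + 100 = 244
|pN7|² = (-3−(-11))² + (8−(-5))² = 64 + 169 = 233
The smallest is to N0, so p lies in the Voronoi region of N0.

N0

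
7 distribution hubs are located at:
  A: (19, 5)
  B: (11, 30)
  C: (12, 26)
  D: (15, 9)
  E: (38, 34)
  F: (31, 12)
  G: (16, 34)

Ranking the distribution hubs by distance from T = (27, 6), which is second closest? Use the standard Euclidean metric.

A

Squared Euclidean distances:
|TA|² = (27−19)² + (6−5)² = 64 + 1 = 65
|TB|² = (27−11)² + (6−30)² = 256 + 576 = 832
|TC|² = (27−12)² + (6−26)² = 225 + 400 = 625
|TD|² = (27−15)² + (6−9)² = 144 + 9 = 153
|TE|² = (27−38)² + (6−34)² = 121 + 784 = 905
|TF|² = (27−31)² + (6−12)² = 16 + 36 = 52
|TG|² = (27−16)² + (6−34)² = 121 + 784 = 905
Sorted ascending: F, A, D, … — the second-nearest is A.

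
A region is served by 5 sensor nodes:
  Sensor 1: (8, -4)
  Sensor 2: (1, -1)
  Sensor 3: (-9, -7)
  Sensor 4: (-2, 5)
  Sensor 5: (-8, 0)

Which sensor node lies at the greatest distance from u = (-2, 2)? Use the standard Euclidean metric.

Since √ is increasing, it suffices to compare squared distances:
d²(u, Sensor 1) = (-2−8)² + (2−(-4))² = 100 + 36 = 136
d²(u, Sensor 2) = (-2−1)² + (2−(-1))² = 9 + 9 = 18
d²(u, Sensor 3) = (-2−(-9))² + (2−(-7))² = 49 + 81 = 130
d²(u, Sensor 4) = (-2−(-2))² + (2−5)² = 0 + 9 = 9
d²(u, Sensor 5) = (-2−(-8))² + (2−0)² = 36 + 4 = 40
The largest is to Sensor 1.

Sensor 1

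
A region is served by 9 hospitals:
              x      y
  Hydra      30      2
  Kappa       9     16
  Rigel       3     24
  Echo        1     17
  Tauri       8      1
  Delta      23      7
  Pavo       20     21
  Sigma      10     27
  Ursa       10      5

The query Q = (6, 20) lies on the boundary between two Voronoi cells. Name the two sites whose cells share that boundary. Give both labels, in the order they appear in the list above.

Squared distances from Q to each site:
d²(Q, Hydra) = 576 + 324 = 900
d²(Q, Kappa) = 9 + 16 = 25
d²(Q, Rigel) = 9 + 16 = 25
d²(Q, Echo) = 25 + 9 = 34
d²(Q, Tauri) = 4 + 361 = 365
d²(Q, Delta) = 289 + 169 = 458
d²(Q, Pavo) = 196 + 1 = 197
d²(Q, Sigma) = 16 + 49 = 65
d²(Q, Ursa) = 16 + 225 = 241
Q is equidistant from Kappa and Rigel (both at squared distance 25), and every other site is strictly farther — so Q lies on the Kappa–Rigel Voronoi edge.

Kappa and Rigel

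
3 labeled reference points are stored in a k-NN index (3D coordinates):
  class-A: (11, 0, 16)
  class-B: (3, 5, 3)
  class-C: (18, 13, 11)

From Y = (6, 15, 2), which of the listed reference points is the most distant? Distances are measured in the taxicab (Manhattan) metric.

d(Y, class-A) = |6−11| + |15−0| + |2−16| = 5 + 15 + 14 = 34
d(Y, class-B) = |6−3| + |15−5| + |2−3| = 3 + 10 + 1 = 14
d(Y, class-C) = |6−18| + |15−13| + |2−11| = 12 + 2 + 9 = 23
The largest is to class-A.

class-A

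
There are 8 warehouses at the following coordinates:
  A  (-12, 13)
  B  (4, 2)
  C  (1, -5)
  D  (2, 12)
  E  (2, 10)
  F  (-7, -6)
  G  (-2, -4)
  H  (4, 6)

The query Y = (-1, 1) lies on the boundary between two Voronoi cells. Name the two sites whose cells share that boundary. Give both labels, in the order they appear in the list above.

B and G

Squared distances from Y to each site:
|YA|² = 121 + 144 = 265
|YB|² = 25 + 1 = 26
|YC|² = 4 + 36 = 40
|YD|² = 9 + 121 = 130
|YE|² = 9 + 81 = 90
|YF|² = 36 + 49 = 85
|YG|² = 1 + 25 = 26
|YH|² = 25 + 25 = 50
Y is equidistant from B and G (both at squared distance 26), and every other site is strictly farther — so Y lies on the B–G Voronoi edge.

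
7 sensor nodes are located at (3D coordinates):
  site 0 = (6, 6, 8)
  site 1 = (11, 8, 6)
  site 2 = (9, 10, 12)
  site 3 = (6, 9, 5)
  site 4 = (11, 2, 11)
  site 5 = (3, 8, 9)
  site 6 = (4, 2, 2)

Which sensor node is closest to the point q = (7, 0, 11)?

site 4

Since √ is increasing, it suffices to compare squared distances:
d²(q, site 0) = (7−6)² + (0−6)² + (11−8)² = 1 + 36 + 9 = 46
d²(q, site 1) = (7−11)² + (0−8)² + (11−6)² = 16 + 64 + 25 = 105
d²(q, site 2) = (7−9)² + (0−10)² + (11−12)² = 4 + 100 + 1 = 105
d²(q, site 3) = (7−6)² + (0−9)² + (11−5)² = 1 + 81 + 36 = 118
d²(q, site 4) = (7−11)² + (0−2)² + (11−11)² = 16 + 4 + 0 = 20
d²(q, site 5) = (7−3)² + (0−8)² + (11−9)² = 16 + 64 + 4 = 84
d²(q, site 6) = (7−4)² + (0−2)² + (11−2)² = 9 + 4 + 81 = 94
site 4 is nearest.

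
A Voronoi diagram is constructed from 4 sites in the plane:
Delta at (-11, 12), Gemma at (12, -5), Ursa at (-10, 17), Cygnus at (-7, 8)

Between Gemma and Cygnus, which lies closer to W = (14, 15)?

Compare squared distances:
d²(W, Gemma) = (14−12)² + (15−(-5))² = 4 + 400 = 404
d²(W, Cygnus) = (14−(-7))² + (15−8)² = 441 + 49 = 490
404 < 490, so Gemma is closer.

Gemma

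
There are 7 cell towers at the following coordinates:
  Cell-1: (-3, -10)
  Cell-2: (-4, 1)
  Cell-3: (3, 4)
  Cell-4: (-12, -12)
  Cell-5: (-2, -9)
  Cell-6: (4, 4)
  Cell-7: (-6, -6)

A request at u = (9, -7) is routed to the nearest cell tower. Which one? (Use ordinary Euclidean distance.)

Squared Euclidean distances:
d²(u, Cell-1) = 144 + 9 = 153
d²(u, Cell-2) = 169 + 64 = 233
d²(u, Cell-3) = 36 + 121 = 157
d²(u, Cell-4) = 441 + 25 = 466
d²(u, Cell-5) = 121 + 4 = 125
d²(u, Cell-6) = 25 + 121 = 146
d²(u, Cell-7) = 225 + 1 = 226
Minimum is at Cell-5.

Cell-5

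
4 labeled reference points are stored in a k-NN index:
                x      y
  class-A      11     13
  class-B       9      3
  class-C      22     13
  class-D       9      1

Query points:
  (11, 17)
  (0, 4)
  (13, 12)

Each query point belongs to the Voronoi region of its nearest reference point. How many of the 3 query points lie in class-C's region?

0

(11, 17) — d² to each: class-A:16, class-B:200, class-C:137, class-D:260 → nearest is class-A
(0, 4) — d² to each: class-A:202, class-B:82, class-C:565, class-D:90 → nearest is class-B
(13, 12) — d² to each: class-A:5, class-B:97, class-C:82, class-D:137 → nearest is class-A
0 of the 3 points have class-C as nearest.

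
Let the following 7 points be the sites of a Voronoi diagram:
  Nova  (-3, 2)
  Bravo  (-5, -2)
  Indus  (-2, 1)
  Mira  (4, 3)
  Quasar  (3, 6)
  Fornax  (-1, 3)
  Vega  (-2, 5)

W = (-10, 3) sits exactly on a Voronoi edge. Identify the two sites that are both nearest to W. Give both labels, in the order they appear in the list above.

Nova and Bravo

Squared distances from W to each site:
d²(W, Nova) = (-10−(-3))² + (3−2)² = 49 + 1 = 50
d²(W, Bravo) = (-10−(-5))² + (3−(-2))² = 25 + 25 = 50
d²(W, Indus) = (-10−(-2))² + (3−1)² = 64 + 4 = 68
d²(W, Mira) = (-10−4)² + (3−3)² = 196 + 0 = 196
d²(W, Quasar) = (-10−3)² + (3−6)² = 169 + 9 = 178
d²(W, Fornax) = (-10−(-1))² + (3−3)² = 81 + 0 = 81
d²(W, Vega) = (-10−(-2))² + (3−5)² = 64 + 4 = 68
W is equidistant from Nova and Bravo (both at squared distance 50), and every other site is strictly farther — so W lies on the Nova–Bravo Voronoi edge.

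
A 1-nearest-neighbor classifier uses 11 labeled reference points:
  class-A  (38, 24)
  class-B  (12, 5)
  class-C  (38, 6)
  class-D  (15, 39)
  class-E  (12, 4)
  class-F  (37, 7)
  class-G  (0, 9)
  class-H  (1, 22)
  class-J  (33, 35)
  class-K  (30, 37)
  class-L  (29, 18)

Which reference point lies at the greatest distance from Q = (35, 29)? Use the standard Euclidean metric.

class-G

Squared Euclidean distances:
d²(Q, class-A) = (35−38)² + (29−24)² = 9 + 25 = 34
d²(Q, class-B) = (35−12)² + (29−5)² = 529 + 576 = 1105
d²(Q, class-C) = (35−38)² + (29−6)² = 9 + 529 = 538
d²(Q, class-D) = (35−15)² + (29−39)² = 400 + 100 = 500
d²(Q, class-E) = (35−12)² + (29−4)² = 529 + 625 = 1154
d²(Q, class-F) = (35−37)² + (29−7)² = 4 + 484 = 488
d²(Q, class-G) = (35−0)² + (29−9)² = 1225 + 400 = 1625
d²(Q, class-H) = (35−1)² + (29−22)² = 1156 + 49 = 1205
d²(Q, class-J) = (35−33)² + (29−35)² = 4 + 36 = 40
d²(Q, class-K) = (35−30)² + (29−37)² = 25 + 64 = 89
d²(Q, class-L) = (35−29)² + (29−18)² = 36 + 121 = 157
The largest is to class-G.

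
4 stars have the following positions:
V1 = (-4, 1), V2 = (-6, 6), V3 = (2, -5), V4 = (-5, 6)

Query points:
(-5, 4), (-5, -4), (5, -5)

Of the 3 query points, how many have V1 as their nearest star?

1

(-5, 4) — d² to each: V1:10, V2:5, V3:130, V4:4 → nearest is V4
(-5, -4) — d² to each: V1:26, V2:101, V3:50, V4:100 → nearest is V1
(5, -5) — d² to each: V1:117, V2:242, V3:9, V4:221 → nearest is V3
1 of the 3 points has V1 as nearest.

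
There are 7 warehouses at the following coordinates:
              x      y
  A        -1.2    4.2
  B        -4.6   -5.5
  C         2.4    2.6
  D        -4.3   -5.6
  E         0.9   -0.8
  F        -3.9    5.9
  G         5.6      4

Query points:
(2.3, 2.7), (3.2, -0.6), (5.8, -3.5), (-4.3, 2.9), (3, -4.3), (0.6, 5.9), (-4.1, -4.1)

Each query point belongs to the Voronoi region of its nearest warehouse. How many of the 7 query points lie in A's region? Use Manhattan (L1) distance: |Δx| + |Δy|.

1

(2.3, 2.7) — d to each: A:5, B:15.1, C:0.2, D:14.9, E:4.9, F:9.4, G:4.6 → nearest is C
(3.2, -0.6) — d to each: A:9.2, B:12.7, C:4, D:12.5, E:2.5, F:13.6, G:7 → nearest is E
(5.8, -3.5) — d to each: A:14.7, B:12.4, C:9.5, D:12.2, E:7.6, F:19.1, G:7.7 → nearest is E
(-4.3, 2.9) — d to each: A:4.4, B:8.7, C:7, D:8.5, E:8.9, F:3.4, G:11 → nearest is F
(3, -4.3) — d to each: A:12.7, B:8.8, C:7.5, D:8.6, E:5.6, F:17.1, G:10.9 → nearest is E
(0.6, 5.9) — d to each: A:3.5, B:16.6, C:5.1, D:16.4, E:7, F:4.5, G:6.9 → nearest is A
(-4.1, -4.1) — d to each: A:11.2, B:1.9, C:13.2, D:1.7, E:8.3, F:10.2, G:17.8 → nearest is D
1 of the 7 points has A as nearest.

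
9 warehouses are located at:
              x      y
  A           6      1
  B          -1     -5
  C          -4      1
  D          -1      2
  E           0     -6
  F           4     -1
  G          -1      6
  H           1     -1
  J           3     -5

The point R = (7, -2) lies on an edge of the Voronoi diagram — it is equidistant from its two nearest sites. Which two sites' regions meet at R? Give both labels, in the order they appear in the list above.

Squared distances from R to each site:
|RA|² = (7−6)² + (-2−1)² = 1 + 9 = 10
|RB|² = (7−(-1))² + (-2−(-5))² = 64 + 9 = 73
|RC|² = (7−(-4))² + (-2−1)² = 121 + 9 = 130
|RD|² = (7−(-1))² + (-2−2)² = 64 + 16 = 80
|RE|² = (7−0)² + (-2−(-6))² = 49 + 16 = 65
|RF|² = (7−4)² + (-2−(-1))² = 9 + 1 = 10
|RG|² = (7−(-1))² + (-2−6)² = 64 + 64 = 128
|RH|² = (7−1)² + (-2−(-1))² = 36 + 1 = 37
|RJ|² = (7−3)² + (-2−(-5))² = 16 + 9 = 25
R is equidistant from A and F (both at squared distance 10), and every other site is strictly farther — so R lies on the A–F Voronoi edge.

A and F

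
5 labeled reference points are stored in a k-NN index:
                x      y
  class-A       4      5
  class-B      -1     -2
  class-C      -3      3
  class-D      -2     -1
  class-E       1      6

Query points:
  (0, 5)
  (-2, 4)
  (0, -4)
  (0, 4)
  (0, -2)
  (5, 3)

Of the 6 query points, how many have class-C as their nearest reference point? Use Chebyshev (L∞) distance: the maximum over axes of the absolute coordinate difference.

(0, 5) — d to each: class-A:4, class-B:7, class-C:3, class-D:6, class-E:1 → nearest is class-E
(-2, 4) — d to each: class-A:6, class-B:6, class-C:1, class-D:5, class-E:3 → nearest is class-C
(0, -4) — d to each: class-A:9, class-B:2, class-C:7, class-D:3, class-E:10 → nearest is class-B
(0, 4) — d to each: class-A:4, class-B:6, class-C:3, class-D:5, class-E:2 → nearest is class-E
(0, -2) — d to each: class-A:7, class-B:1, class-C:5, class-D:2, class-E:8 → nearest is class-B
(5, 3) — d to each: class-A:2, class-B:6, class-C:8, class-D:7, class-E:4 → nearest is class-A
1 of the 6 points has class-C as nearest.

1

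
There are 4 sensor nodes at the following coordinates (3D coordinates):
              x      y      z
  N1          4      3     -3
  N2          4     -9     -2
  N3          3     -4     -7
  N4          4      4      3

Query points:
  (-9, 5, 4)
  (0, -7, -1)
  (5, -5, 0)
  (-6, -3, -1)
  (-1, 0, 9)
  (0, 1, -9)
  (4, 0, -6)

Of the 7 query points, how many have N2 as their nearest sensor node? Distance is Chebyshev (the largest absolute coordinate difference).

2

(-9, 5, 4) — d to each: N1:13, N2:14, N3:12, N4:13 → nearest is N3
(0, -7, -1) — d to each: N1:10, N2:4, N3:6, N4:11 → nearest is N2
(5, -5, 0) — d to each: N1:8, N2:4, N3:7, N4:9 → nearest is N2
(-6, -3, -1) — d to each: N1:10, N2:10, N3:9, N4:10 → nearest is N3
(-1, 0, 9) — d to each: N1:12, N2:11, N3:16, N4:6 → nearest is N4
(0, 1, -9) — d to each: N1:6, N2:10, N3:5, N4:12 → nearest is N3
(4, 0, -6) — d to each: N1:3, N2:9, N3:4, N4:9 → nearest is N1
2 of the 7 points have N2 as nearest.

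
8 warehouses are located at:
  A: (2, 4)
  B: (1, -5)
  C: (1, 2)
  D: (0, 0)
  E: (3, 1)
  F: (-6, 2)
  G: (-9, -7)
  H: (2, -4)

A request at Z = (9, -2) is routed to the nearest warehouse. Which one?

Squared Euclidean distances:
|ZA|² = (9−2)² + (-2−4)² = 49 + 36 = 85
|ZB|² = (9−1)² + (-2−(-5))² = 64 + 9 = 73
|ZC|² = (9−1)² + (-2−2)² = 64 + 16 = 80
|ZD|² = (9−0)² + (-2−0)² = 81 + 4 = 85
|ZE|² = (9−3)² + (-2−1)² = 36 + 9 = 45
|ZF|² = (9−(-6))² + (-2−2)² = 225 + 16 = 241
|ZG|² = (9−(-9))² + (-2−(-7))² = 324 + 25 = 349
|ZH|² = (9−2)² + (-2−(-4))² = 49 + 4 = 53
Minimum is at E.

E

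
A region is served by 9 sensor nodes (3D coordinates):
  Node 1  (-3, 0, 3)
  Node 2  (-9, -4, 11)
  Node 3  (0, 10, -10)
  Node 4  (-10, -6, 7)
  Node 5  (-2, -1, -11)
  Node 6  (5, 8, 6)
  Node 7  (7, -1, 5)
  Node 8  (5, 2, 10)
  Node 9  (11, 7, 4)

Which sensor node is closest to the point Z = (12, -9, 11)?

Node 7

Compare squared distances (the ordering matches that of the actual distances):
d²(Z, Node 1) = 225 + 81 + 64 = 370
d²(Z, Node 2) = 441 + 25 + 0 = 466
d²(Z, Node 3) = 144 + 361 + 441 = 946
d²(Z, Node 4) = 484 + 9 + 16 = 509
d²(Z, Node 5) = 196 + 64 + 484 = 744
d²(Z, Node 6) = 49 + 289 + 25 = 363
d²(Z, Node 7) = 25 + 64 + 36 = 125
d²(Z, Node 8) = 49 + 121 + 1 = 171
d²(Z, Node 9) = 1 + 256 + 49 = 306
The smallest is to Node 7, so Z lies in the Voronoi region of Node 7.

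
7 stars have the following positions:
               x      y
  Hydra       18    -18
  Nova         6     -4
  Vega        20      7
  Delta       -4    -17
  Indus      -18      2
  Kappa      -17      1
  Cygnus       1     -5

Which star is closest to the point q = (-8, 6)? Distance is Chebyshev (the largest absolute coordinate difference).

Kappa

d(q, Hydra) = max(26, 24) = 26
d(q, Nova) = max(14, 10) = 14
d(q, Vega) = max(28, 1) = 28
d(q, Delta) = max(4, 23) = 23
d(q, Indus) = max(10, 4) = 10
d(q, Kappa) = max(9, 5) = 9
d(q, Cygnus) = max(9, 11) = 11
The smallest is to Kappa, so q lies in the Voronoi region of Kappa.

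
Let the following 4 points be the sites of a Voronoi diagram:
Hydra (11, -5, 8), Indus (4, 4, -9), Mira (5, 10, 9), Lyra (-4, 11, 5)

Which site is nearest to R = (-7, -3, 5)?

Since √ is increasing, it suffices to compare squared distances:
d²(R, Hydra) = (-7−11)² + (-3−(-5))² + (5−8)² = 324 + 4 + 9 = 337
d²(R, Indus) = (-7−4)² + (-3−4)² + (5−(-9))² = 121 + 49 + 196 = 366
d²(R, Mira) = (-7−5)² + (-3−10)² + (5−9)² = 144 + 169 + 16 = 329
d²(R, Lyra) = (-7−(-4))² + (-3−11)² + (5−5)² = 9 + 196 + 0 = 205
The smallest is to Lyra, so R lies in the Voronoi region of Lyra.

Lyra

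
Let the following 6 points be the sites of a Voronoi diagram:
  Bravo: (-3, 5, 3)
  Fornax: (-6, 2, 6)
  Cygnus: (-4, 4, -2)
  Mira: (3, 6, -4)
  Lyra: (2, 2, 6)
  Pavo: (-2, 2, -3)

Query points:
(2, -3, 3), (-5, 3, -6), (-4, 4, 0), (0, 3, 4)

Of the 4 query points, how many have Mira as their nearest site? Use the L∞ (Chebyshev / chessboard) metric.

0

(2, -3, 3) — d to each: Bravo:8, Fornax:8, Cygnus:7, Mira:9, Lyra:5, Pavo:6 → nearest is Lyra
(-5, 3, -6) — d to each: Bravo:9, Fornax:12, Cygnus:4, Mira:8, Lyra:12, Pavo:3 → nearest is Pavo
(-4, 4, 0) — d to each: Bravo:3, Fornax:6, Cygnus:2, Mira:7, Lyra:6, Pavo:3 → nearest is Cygnus
(0, 3, 4) — d to each: Bravo:3, Fornax:6, Cygnus:6, Mira:8, Lyra:2, Pavo:7 → nearest is Lyra
0 of the 4 points have Mira as nearest.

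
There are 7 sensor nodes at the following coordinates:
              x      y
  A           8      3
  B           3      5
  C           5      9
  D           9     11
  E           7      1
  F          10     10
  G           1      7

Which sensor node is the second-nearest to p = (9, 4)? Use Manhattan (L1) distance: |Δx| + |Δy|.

E

d(p,A) = |9−8| + |4−3| = 1 + 1 = 2
d(p,B) = |9−3| + |4−5| = 6 + 1 = 7
d(p,C) = |9−5| + |4−9| = 4 + 5 = 9
d(p,D) = |9−9| + |4−11| = 0 + 7 = 7
d(p,E) = |9−7| + |4−1| = 2 + 3 = 5
d(p,F) = |9−10| + |4−10| = 1 + 6 = 7
d(p,G) = |9−1| + |4−7| = 8 + 3 = 11
Sorted ascending: A, E, B, … — the second-nearest is E.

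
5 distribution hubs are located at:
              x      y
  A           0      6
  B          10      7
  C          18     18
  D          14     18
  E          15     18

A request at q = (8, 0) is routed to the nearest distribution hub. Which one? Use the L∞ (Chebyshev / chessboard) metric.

d(q,A) = max(8, 6) = 8
d(q,B) = max(2, 7) = 7
d(q,C) = max(10, 18) = 18
d(q,D) = max(6, 18) = 18
d(q,E) = max(7, 18) = 18
Minimum is at B.

B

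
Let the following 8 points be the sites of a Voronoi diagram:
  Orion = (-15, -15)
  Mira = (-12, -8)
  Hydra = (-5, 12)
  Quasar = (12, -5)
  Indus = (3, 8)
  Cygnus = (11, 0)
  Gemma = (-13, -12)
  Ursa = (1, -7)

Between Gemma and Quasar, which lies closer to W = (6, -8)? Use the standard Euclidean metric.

Quasar

Compare squared distances:
d²(W, Gemma) = (6−(-13))² + (-8−(-12))² = 361 + 16 = 377
d²(W, Quasar) = (6−12)² + (-8−(-5))² = 36 + 9 = 45
377 > 45, so Quasar is closer.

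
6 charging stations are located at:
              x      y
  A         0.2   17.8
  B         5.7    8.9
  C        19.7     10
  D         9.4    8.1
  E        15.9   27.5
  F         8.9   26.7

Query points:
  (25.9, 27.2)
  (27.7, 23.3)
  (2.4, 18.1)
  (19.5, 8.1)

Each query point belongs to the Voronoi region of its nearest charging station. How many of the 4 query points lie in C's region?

(25.9, 27.2) — d² to each: A:748.85, B:742.93, C:334.28, D:637.06, E:100.09, F:289.25 → nearest is E
(27.7, 23.3) — d² to each: A:786.5, B:691.36, C:240.89, D:565.93, E:156.88, F:365 → nearest is E
(2.4, 18.1) — d² to each: A:4.93, B:95.53, C:364.9, D:149, E:270.61, F:116.21 → nearest is A
(19.5, 8.1) — d² to each: A:466.58, B:191.08, C:3.65, D:102.01, E:389.32, F:458.32 → nearest is C
1 of the 4 points has C as nearest.

1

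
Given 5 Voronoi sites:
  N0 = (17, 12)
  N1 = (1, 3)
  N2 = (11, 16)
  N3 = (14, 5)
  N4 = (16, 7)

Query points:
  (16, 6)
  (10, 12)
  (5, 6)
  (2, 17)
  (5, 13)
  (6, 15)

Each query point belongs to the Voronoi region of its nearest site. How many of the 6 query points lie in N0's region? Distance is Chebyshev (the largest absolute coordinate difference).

0

(16, 6) — d to each: N0:6, N1:15, N2:10, N3:2, N4:1 → nearest is N4
(10, 12) — d to each: N0:7, N1:9, N2:4, N3:7, N4:6 → nearest is N2
(5, 6) — d to each: N0:12, N1:4, N2:10, N3:9, N4:11 → nearest is N1
(2, 17) — d to each: N0:15, N1:14, N2:9, N3:12, N4:14 → nearest is N2
(5, 13) — d to each: N0:12, N1:10, N2:6, N3:9, N4:11 → nearest is N2
(6, 15) — d to each: N0:11, N1:12, N2:5, N3:10, N4:10 → nearest is N2
0 of the 6 points have N0 as nearest.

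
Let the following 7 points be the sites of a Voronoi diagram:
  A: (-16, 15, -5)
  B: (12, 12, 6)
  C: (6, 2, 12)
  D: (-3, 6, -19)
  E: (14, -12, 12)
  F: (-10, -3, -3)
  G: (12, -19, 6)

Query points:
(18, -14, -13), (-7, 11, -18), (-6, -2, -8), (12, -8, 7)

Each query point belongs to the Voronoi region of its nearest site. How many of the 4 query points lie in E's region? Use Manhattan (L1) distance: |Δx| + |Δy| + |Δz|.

1

(18, -14, -13) — d to each: A:71, B:51, C:53, D:47, E:31, F:49, G:30 → nearest is G
(-7, 11, -18) — d to each: A:26, B:44, C:52, D:10, E:74, F:32, G:73 → nearest is D
(-6, -2, -8) — d to each: A:30, B:46, C:36, D:22, E:50, F:10, G:49 → nearest is F
(12, -8, 7) — d to each: A:63, B:21, C:21, D:55, E:11, F:37, G:12 → nearest is E
1 of the 4 points has E as nearest.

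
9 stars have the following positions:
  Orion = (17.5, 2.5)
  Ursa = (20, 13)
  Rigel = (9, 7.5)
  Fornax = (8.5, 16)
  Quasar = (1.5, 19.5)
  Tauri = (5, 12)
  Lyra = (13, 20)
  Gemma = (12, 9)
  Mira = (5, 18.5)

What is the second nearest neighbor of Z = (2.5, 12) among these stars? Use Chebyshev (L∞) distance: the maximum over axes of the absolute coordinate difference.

Fornax

d(Z, Orion) = max(15, 9.5) = 15
d(Z, Ursa) = max(17.5, 1) = 17.5
d(Z, Rigel) = max(6.5, 4.5) = 6.5
d(Z, Fornax) = max(6, 4) = 6
d(Z, Quasar) = max(1, 7.5) = 7.5
d(Z, Tauri) = max(2.5, 0) = 2.5
d(Z, Lyra) = max(10.5, 8) = 10.5
d(Z, Gemma) = max(9.5, 3) = 9.5
d(Z, Mira) = max(2.5, 6.5) = 6.5
Sorted ascending: Tauri, Fornax, Rigel, … — the second-nearest is Fornax.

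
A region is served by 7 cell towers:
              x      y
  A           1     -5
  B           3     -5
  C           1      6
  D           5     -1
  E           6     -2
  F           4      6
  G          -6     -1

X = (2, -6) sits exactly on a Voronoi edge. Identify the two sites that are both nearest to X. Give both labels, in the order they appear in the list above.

A and B

Squared distances from X to each site:
|XA|² = (2−1)² + (-6−(-5))² = 1 + 1 = 2
|XB|² = (2−3)² + (-6−(-5))² = 1 + 1 = 2
|XC|² = (2−1)² + (-6−6)² = 1 + 144 = 145
|XD|² = (2−5)² + (-6−(-1))² = 9 + 25 = 34
|XE|² = (2−6)² + (-6−(-2))² = 16 + 16 = 32
|XF|² = (2−4)² + (-6−6)² = 4 + 144 = 148
|XG|² = (2−(-6))² + (-6−(-1))² = 64 + 25 = 89
X is equidistant from A and B (both at squared distance 2), and every other site is strictly farther — so X lies on the A–B Voronoi edge.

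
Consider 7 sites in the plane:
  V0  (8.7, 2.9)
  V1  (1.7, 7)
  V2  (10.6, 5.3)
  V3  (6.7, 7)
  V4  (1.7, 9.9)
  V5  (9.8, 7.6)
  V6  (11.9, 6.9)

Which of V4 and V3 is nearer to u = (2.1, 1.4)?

V3

Compare squared distances:
|uV4|² = (2.1−1.7)² + (1.4−9.9)² = 0.16 + 72.25 = 72.41
|uV3|² = (2.1−6.7)² + (1.4−7)² = 21.16 + 31.36 = 52.52
72.41 > 52.52, so V3 is closer.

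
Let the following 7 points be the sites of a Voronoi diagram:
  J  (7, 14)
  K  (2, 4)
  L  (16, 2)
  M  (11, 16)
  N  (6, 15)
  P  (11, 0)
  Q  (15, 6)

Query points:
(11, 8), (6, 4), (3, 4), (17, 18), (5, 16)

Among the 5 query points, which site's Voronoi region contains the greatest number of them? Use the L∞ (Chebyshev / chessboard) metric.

K

(11, 8) — d to each: J:6, K:9, L:6, M:8, N:7, P:8, Q:4 → nearest is Q
(6, 4) — d to each: J:10, K:4, L:10, M:12, N:11, P:5, Q:9 → nearest is K
(3, 4) — d to each: J:10, K:1, L:13, M:12, N:11, P:8, Q:12 → nearest is K
(17, 18) — d to each: J:10, K:15, L:16, M:6, N:11, P:18, Q:12 → nearest is M
(5, 16) — d to each: J:2, K:12, L:14, M:6, N:1, P:16, Q:10 → nearest is N
Tally — K:2, M:1, N:1, Q:1. K captures the most (2).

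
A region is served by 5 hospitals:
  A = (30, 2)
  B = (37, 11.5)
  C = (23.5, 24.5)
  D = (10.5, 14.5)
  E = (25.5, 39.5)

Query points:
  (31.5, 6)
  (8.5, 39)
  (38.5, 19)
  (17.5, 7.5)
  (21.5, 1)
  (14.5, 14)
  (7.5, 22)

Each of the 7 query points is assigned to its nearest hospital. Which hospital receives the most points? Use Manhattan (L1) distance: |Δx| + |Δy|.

(31.5, 6) — d to each: A:5.5, B:11, C:26.5, D:29.5, E:39.5 → nearest is A
(8.5, 39) — d to each: A:58.5, B:56, C:29.5, D:26.5, E:17.5 → nearest is E
(38.5, 19) — d to each: A:25.5, B:9, C:20.5, D:32.5, E:33.5 → nearest is B
(17.5, 7.5) — d to each: A:18, B:23.5, C:23, D:14, E:40 → nearest is D
(21.5, 1) — d to each: A:9.5, B:26, C:25.5, D:24.5, E:42.5 → nearest is A
(14.5, 14) — d to each: A:27.5, B:25, C:19.5, D:4.5, E:36.5 → nearest is D
(7.5, 22) — d to each: A:42.5, B:40, C:18.5, D:10.5, E:35.5 → nearest is D
Tally — A:2, B:1, D:3, E:1. D captures the most (3).

D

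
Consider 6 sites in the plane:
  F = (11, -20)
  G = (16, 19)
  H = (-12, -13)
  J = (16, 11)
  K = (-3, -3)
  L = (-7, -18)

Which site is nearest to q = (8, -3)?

Squared Euclidean distances:
|qF|² = (8−11)² + (-3−(-20))² = 9 + 289 = 298
|qG|² = (8−16)² + (-3−19)² = 64 + 484 = 548
|qH|² = (8−(-12))² + (-3−(-13))² = 400 + 100 = 500
|qJ|² = (8−16)² + (-3−11)² = 64 + 196 = 260
|qK|² = (8−(-3))² + (-3−(-3))² = 121 + 0 = 121
|qL|² = (8−(-7))² + (-3−(-18))² = 225 + 225 = 450
The smallest is to K, so q lies in the Voronoi region of K.

K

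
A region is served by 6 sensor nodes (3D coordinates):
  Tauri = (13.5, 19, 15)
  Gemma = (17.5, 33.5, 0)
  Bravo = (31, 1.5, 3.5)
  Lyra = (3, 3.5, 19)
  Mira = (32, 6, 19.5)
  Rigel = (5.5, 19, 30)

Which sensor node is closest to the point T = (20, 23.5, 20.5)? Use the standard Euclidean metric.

Squared Euclidean distances:
d²(T, Tauri) = 42.25 + 20.25 + 30.25 = 92.75
d²(T, Gemma) = 6.25 + 100 + 420.25 = 526.5
d²(T, Bravo) = 121 + 484 + 289 = 894
d²(T, Lyra) = 289 + 400 + 2.25 = 691.25
d²(T, Mira) = 144 + 306.25 + 1 = 451.25
d²(T, Rigel) = 210.25 + 20.25 + 90.25 = 320.75
Tauri is nearest.

Tauri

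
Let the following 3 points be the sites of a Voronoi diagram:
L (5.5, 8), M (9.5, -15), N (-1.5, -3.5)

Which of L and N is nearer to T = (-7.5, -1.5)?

Compare squared distances:
|TL|² = (-7.5−5.5)² + (-1.5−8)² = 169 + 90.25 = 259.25
|TN|² = (-7.5−(-1.5))² + (-1.5−(-3.5))² = 36 + 4 = 40
259.25 > 40, so N is closer.

N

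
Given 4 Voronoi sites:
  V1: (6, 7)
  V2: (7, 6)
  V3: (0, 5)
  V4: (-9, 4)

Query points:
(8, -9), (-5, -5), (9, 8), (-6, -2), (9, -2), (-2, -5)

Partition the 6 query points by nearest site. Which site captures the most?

(8, -9) — d² to each: V1:260, V2:226, V3:260, V4:458 → nearest is V2
(-5, -5) — d² to each: V1:265, V2:265, V3:125, V4:97 → nearest is V4
(9, 8) — d² to each: V1:10, V2:8, V3:90, V4:340 → nearest is V2
(-6, -2) — d² to each: V1:225, V2:233, V3:85, V4:45 → nearest is V4
(9, -2) — d² to each: V1:90, V2:68, V3:130, V4:360 → nearest is V2
(-2, -5) — d² to each: V1:208, V2:202, V3:104, V4:130 → nearest is V3
Tally — V2:3, V3:1, V4:2. V2 captures the most (3).

V2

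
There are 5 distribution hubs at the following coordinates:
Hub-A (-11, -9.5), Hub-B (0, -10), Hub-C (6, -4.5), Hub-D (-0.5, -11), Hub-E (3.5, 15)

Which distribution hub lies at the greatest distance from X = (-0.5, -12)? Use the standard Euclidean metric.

Compare squared distances (the ordering matches that of the actual distances):
d²(X, Hub-A) = 110.25 + 6.25 = 116.5
d²(X, Hub-B) = 0.25 + 4 = 4.25
d²(X, Hub-C) = 42.25 + 56.25 = 98.5
d²(X, Hub-D) = 0 + 1 = 1
d²(X, Hub-E) = 16 + 729 = 745
The largest is to Hub-E.

Hub-E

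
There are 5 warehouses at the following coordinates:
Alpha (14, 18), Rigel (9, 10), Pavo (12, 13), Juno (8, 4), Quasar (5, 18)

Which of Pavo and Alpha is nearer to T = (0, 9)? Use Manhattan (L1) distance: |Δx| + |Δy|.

d(T, Pavo) = |0−12| + |9−13| = 12 + 4 = 16
d(T, Alpha) = |0−14| + |9−18| = 14 + 9 = 23
16 < 23, so Pavo is closer.

Pavo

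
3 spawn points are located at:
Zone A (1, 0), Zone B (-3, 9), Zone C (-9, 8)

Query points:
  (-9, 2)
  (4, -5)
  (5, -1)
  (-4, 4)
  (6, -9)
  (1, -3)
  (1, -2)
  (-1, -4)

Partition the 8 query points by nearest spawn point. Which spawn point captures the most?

(-9, 2) — d² to each: Zone A:104, Zone B:85, Zone C:36 → nearest is Zone C
(4, -5) — d² to each: Zone A:34, Zone B:245, Zone C:338 → nearest is Zone A
(5, -1) — d² to each: Zone A:17, Zone B:164, Zone C:277 → nearest is Zone A
(-4, 4) — d² to each: Zone A:41, Zone B:26, Zone C:41 → nearest is Zone B
(6, -9) — d² to each: Zone A:106, Zone B:405, Zone C:514 → nearest is Zone A
(1, -3) — d² to each: Zone A:9, Zone B:160, Zone C:221 → nearest is Zone A
(1, -2) — d² to each: Zone A:4, Zone B:137, Zone C:200 → nearest is Zone A
(-1, -4) — d² to each: Zone A:20, Zone B:173, Zone C:208 → nearest is Zone A
Tally — Zone A:6, Zone B:1, Zone C:1. Zone A captures the most (6).

Zone A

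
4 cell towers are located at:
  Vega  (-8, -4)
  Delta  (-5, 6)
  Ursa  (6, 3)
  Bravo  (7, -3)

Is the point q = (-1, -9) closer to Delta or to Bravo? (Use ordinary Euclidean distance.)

Bravo

Compare squared distances:
d²(q, Delta) = (-1−(-5))² + (-9−6)² = 16 + 225 = 241
d²(q, Bravo) = (-1−7)² + (-9−(-3))² = 64 + 36 = 100
241 > 100, so Bravo is closer.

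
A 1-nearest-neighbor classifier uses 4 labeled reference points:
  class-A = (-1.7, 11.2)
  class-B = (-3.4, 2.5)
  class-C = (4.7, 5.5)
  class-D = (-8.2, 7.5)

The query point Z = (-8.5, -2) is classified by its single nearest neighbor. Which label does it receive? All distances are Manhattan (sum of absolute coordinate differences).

d(Z, class-A) = |-8.5−(-1.7)| + |-2−11.2| = 6.8 + 13.2 = 20
d(Z, class-B) = |-8.5−(-3.4)| + |-2−2.5| = 5.1 + 4.5 = 9.6
d(Z, class-C) = |-8.5−4.7| + |-2−5.5| = 13.2 + 7.5 = 20.7
d(Z, class-D) = |-8.5−(-8.2)| + |-2−7.5| = 0.3 + 9.5 = 9.8
The smallest is to class-B, so Z lies in the Voronoi region of class-B.

class-B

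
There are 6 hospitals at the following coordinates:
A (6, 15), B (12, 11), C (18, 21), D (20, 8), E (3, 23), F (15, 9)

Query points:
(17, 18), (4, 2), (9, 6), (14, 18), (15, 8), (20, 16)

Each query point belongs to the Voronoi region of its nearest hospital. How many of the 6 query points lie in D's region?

0

(17, 18) — d² to each: A:130, B:74, C:10, D:109, E:221, F:85 → nearest is C
(4, 2) — d² to each: A:173, B:145, C:557, D:292, E:442, F:170 → nearest is B
(9, 6) — d² to each: A:90, B:34, C:306, D:125, E:325, F:45 → nearest is B
(14, 18) — d² to each: A:73, B:53, C:25, D:136, E:146, F:82 → nearest is C
(15, 8) — d² to each: A:130, B:18, C:178, D:25, E:369, F:1 → nearest is F
(20, 16) — d² to each: A:197, B:89, C:29, D:64, E:338, F:74 → nearest is C
0 of the 6 points have D as nearest.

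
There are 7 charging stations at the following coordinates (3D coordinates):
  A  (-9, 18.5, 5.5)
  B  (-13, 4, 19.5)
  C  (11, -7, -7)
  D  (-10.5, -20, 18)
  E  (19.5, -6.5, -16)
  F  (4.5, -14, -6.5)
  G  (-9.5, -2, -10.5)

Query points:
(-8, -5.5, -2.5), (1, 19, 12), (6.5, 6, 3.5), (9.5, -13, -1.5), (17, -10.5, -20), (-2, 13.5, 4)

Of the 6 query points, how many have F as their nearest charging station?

(-8, -5.5, -2.5) — d² to each: A:641, B:599.25, C:383.5, D:636.75, E:939.5, F:244.5, G:78.5 → nearest is G
(1, 19, 12) — d² to each: A:142.5, B:477.25, C:1137, D:1689.25, E:1776.5, F:1443.5, G:1057.5 → nearest is A
(6.5, 6, 3.5) — d² to each: A:400.5, B:640.25, C:299.5, D:1175.25, E:705.5, F:504, G:516 → nearest is C
(9.5, -13, -1.5) — d² to each: A:1383.5, B:1236.25, C:68.5, D:829.25, E:352.5, F:51, G:563 → nearest is F
(17, -10.5, -20) — d² to each: A:2167.25, B:2670.5, C:217.25, D:2290.5, E:38.25, F:350.75, G:864.75 → nearest is E
(-2, 13.5, 4) — d² to each: A:76.25, B:451.5, C:710.25, D:1390.5, E:1262.25, F:908.75, G:506.75 → nearest is A
1 of the 6 points has F as nearest.

1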